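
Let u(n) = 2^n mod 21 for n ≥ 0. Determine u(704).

Listing terms: u(0) = 1,  u(1) = 2,  u(2) = 4,  u(3) = 8,  u(4) = 16,  u(5) = 11,  u(6) = 1.
Since u(6) = u(0) = 1, the sequence is periodic with period 6.
So u(704) = u(0 + ((704-0) mod 6)) = u(2) = 4.

4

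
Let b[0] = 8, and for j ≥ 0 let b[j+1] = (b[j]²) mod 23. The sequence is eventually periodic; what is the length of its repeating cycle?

Listing terms: b[0] = 8; b[1] = 18; b[2] = 2; b[3] = 4; b[4] = 16; b[5] = 3; b[6] = 9; b[7] = 12; b[8] = 6; b[9] = 13; b[10] = 8.
Since b[10] = b[0] = 8, the sequence is periodic with period 10.

10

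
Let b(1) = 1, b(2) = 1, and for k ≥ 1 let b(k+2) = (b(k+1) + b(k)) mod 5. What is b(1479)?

1

Listing terms: b(1) = 1,  b(2) = 1,  b(3) = 2,  b(4) = 3,  b(5) = 0,  b(6) = 3,  b(7) = 3,  b(8) = 1,  b(9) = 4,  b(10) = 0,  b(11) = 4,  b(12) = 4,  b(13) = 3,  b(14) = 2,  b(15) = 0,  b(16) = 2,  b(17) = 2,  b(18) = 4,  b(19) = 1,  b(20) = 0,  b(21) = 1,  b(22) = 1.
The sequence repeats with period 20.
So b(1479) = b(1 + ((1479-1) mod 20)) = b(19) = 1.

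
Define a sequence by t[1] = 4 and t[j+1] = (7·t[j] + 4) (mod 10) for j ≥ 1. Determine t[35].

We have t[1] = 4; t[2] = 2; t[3] = 8; t[4] = 0; t[5] = 4.
The sequence repeats with period 4.
(35 - 1) mod 4 = 2, so t[35] = t[3] = 8.

8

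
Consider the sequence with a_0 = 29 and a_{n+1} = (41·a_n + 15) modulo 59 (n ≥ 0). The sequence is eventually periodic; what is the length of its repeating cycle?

We have a_0 = 29,  a_1 = 24,  a_2 = 55,  a_3 = 28,  a_4 = 42,  a_5 = 26,  a_6 = 19,  a_7 = 27,  a_8 = 1,  a_9 = 56,  a_{10} = 10,  a_{11} = 12,  a_{12} = 35,  a_{13} = 34,  a_{14} = 52,  a_{15} = 23,  a_{16} = 14,  a_{17} = 58,  a_{18} = 33,  a_{19} = 11,  a_{20} = 53,  a_{21} = 5,  a_{22} = 43,  a_{23} = 8,  a_{24} = 48,  a_{25} = 36,  a_{26} = 16,  a_{27} = 22,  a_{28} = 32,  a_{29} = 29.
Since a_{29} = a_0 = 29, the sequence is periodic with period 29.

29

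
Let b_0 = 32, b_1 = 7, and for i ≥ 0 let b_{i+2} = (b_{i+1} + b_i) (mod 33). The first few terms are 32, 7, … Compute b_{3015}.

b_0 = 32,  b_1 = 7,  b_2 = 6,  b_3 = 13,  b_4 = 19,  b_5 = 32,  b_6 = 18,  b_7 = 17,  b_8 = 2,  b_9 = 19,  b_{10} = 21,  b_{11} = 7,  b_{12} = 28,  b_{13} = 2,  b_{14} = 30,  b_{15} = 32,  b_{16} = 29,  b_{17} = 28,  b_{18} = 24,  b_{19} = 19,  b_{20} = 10,  b_{21} = 29,  b_{22} = 6,  b_{23} = 2,  b_{24} = 8,  b_{25} = 10,  b_{26} = 18,  b_{27} = 28,  b_{28} = 13,  b_{29} = 8,  b_{30} = 21,  b_{31} = 29,  b_{32} = 17,  b_{33} = 13,  b_{34} = 30,  b_{35} = 10,  b_{36} = 7,  b_{37} = 17,  b_{38} = 24,  b_{39} = 8,  b_{40} = 32,  b_{41} = 7.
Since (b_{40}, b_{41}) = (b_0, b_1) = (32, 7) (two consecutive terms determine the rest), the sequence is periodic with period 40.
So b_{3015} = b_{0 + ((3015-0) mod 40)} = b_{15} = 32.

32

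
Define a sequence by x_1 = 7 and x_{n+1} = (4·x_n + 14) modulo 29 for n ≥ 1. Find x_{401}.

Listing terms: x_1 = 7; x_2 = 13; x_3 = 8; x_4 = 17; x_5 = 24; x_6 = 23; x_7 = 19; x_8 = 3; x_9 = 26; x_{10} = 2; x_{11} = 22; x_{12} = 15; x_{13} = 16; x_{14} = 20; x_{15} = 7.
The sequence repeats with period 14.
So x_{401} = x_{1 + ((401-1) mod 14)} = x_9 = 26.

26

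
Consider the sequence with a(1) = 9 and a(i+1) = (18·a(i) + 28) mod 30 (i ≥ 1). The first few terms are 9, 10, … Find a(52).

22

We have a(1) = 9, a(2) = 10, a(3) = 28, a(4) = 22, a(5) = 4, a(6) = 10.
Since a(6) = a(2) = 10, the sequence is eventually periodic: after a pre-period of length 1 it cycles with period 4.
For i ≥ 2, a(i) depends only on (i - 2) mod 4. (52 - 2) mod 4 = 2, so a(52) = a(4) = 22.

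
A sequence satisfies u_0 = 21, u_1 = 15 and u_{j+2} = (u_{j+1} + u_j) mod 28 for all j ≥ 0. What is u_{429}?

We have u_0 = 21; u_1 = 15; u_2 = 8; u_3 = 23; u_4 = 3; u_5 = 26; u_6 = 1; u_7 = 27; u_8 = 0; u_9 = 27; u_{10} = 27; u_{11} = 26; u_{12} = 25; u_{13} = 23; u_{14} = 20; u_{15} = 15; u_{16} = 7; u_{17} = 22; u_{18} = 1; u_{19} = 23; u_{20} = 24; u_{21} = 19; u_{22} = 15; u_{23} = 6; u_{24} = 21; u_{25} = 27; u_{26} = 20; u_{27} = 19; u_{28} = 11; u_{29} = 2; u_{30} = 13; u_{31} = 15; u_{32} = 0; u_{33} = 15; u_{34} = 15; u_{35} = 2; u_{36} = 17; u_{37} = 19; u_{38} = 8; u_{39} = 27; u_{40} = 7; u_{41} = 6; u_{42} = 13; u_{43} = 19; u_{44} = 4; u_{45} = 23; u_{46} = 27; u_{47} = 22; u_{48} = 21; u_{49} = 15.
Since (u_{48}, u_{49}) = (u_0, u_1) = (21, 15) (two consecutive terms determine the rest), the sequence is periodic with period 48.
So u_{429} = u_{0 + ((429-0) mod 48)} = u_{45} = 23.

23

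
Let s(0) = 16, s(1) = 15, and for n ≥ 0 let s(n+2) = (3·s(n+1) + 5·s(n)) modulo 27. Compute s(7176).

7

We have s(0) = 16; s(1) = 15; s(2) = 17; s(3) = 18; s(4) = 4; s(5) = 21; s(6) = 2; s(7) = 3; s(8) = 19; s(9) = 18; s(10) = 14; s(11) = 24; s(12) = 7; s(13) = 6; s(14) = 26; s(15) = 0; s(16) = 22; s(17) = 12; s(18) = 11; s(19) = 12; s(20) = 10; s(21) = 9; s(22) = 23; s(23) = 6; s(24) = 25; s(25) = 24; s(26) = 8; s(27) = 9; s(28) = 13; s(29) = 3; s(30) = 20; s(31) = 21; s(32) = 1; s(33) = 0; s(34) = 5; s(35) = 15; s(36) = 16; s(37) = 15.
The sequence repeats with period 36.
So s(7176) = s(0 + ((7176-0) mod 36)) = s(12) = 7.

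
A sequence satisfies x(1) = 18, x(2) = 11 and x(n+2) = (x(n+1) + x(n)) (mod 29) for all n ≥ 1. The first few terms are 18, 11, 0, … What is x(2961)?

4

Listing terms: x(1) = 18,  x(2) = 11,  x(3) = 0,  x(4) = 11,  x(5) = 11,  x(6) = 22,  x(7) = 4,  x(8) = 26,  x(9) = 1,  x(10) = 27,  x(11) = 28,  x(12) = 26,  x(13) = 25,  x(14) = 22,  x(15) = 18,  x(16) = 11.
Since (x(15), x(16)) = (x(1), x(2)) = (18, 11) (two consecutive terms determine the rest), the sequence is periodic with period 14.
So x(2961) = x(1 + ((2961-1) mod 14)) = x(7) = 4.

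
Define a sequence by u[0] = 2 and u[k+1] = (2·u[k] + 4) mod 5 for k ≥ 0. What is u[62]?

u[0] = 2, u[1] = 3, u[2] = 0, u[3] = 4, u[4] = 2.
Since u[4] = u[0] = 2, the sequence is periodic with period 4.
So u[62] = u[0 + ((62-0) mod 4)] = u[2] = 0.

0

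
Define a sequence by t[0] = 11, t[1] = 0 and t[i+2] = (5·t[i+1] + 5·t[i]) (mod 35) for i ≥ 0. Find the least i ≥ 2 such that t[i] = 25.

Listing terms: t[0] = 11,  t[1] = 0,  t[2] = 20,  t[3] = 30,  t[4] = 5,  t[5] = 0,  t[6] = 25,  t[7] = 20,  t[8] = 15,  t[9] = 0,  t[10] = 5,  t[11] = 25,  t[12] = 10,  t[13] = 0,  t[14] = 15,  t[15] = 5,  t[16] = 30,  t[17] = 0,  t[18] = 10,  t[19] = 15,  t[20] = 20,  t[21] = 0,  t[22] = 30,  t[23] = 10,  t[24] = 25,  t[25] = 0,  t[26] = 20.
Since (t[25], t[26]) = (t[1], t[2]) = (0, 20) (two consecutive terms determine the rest), the sequence is eventually periodic: after a pre-period of length 1 it cycles with period 24.
The value 25 first appears (with i ≥ 2) at t[6].

6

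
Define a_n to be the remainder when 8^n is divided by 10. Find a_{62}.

We have a_0 = 1,  a_1 = 8,  a_2 = 4,  a_3 = 2,  a_4 = 6,  a_5 = 8.
Since a_5 = a_1 = 8, the sequence is eventually periodic: after a pre-period of length 1 it cycles with period 4.
For n ≥ 1, a_n depends only on (n - 1) mod 4. (62 - 1) mod 4 = 1, so a_{62} = a_2 = 4.

4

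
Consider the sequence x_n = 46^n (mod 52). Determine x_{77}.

We have x_0 = 1, x_1 = 46, x_2 = 36, x_3 = 44, x_4 = 48, x_5 = 24, x_6 = 12, x_7 = 32, x_8 = 16, x_9 = 8, x_{10} = 4, x_{11} = 28, x_{12} = 40, x_{13} = 20, x_{14} = 36.
Since x_{14} = x_2 = 36, the sequence is eventually periodic: after a pre-period of length 2 it cycles with period 12.
For n ≥ 2, x_n depends only on (n - 2) mod 12. (77 - 2) mod 12 = 3, so x_{77} = x_5 = 24.

24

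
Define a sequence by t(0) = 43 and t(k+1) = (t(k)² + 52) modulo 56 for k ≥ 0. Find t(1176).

t(0) = 43; t(1) = 53; t(2) = 5; t(3) = 21; t(4) = 45; t(5) = 5.
Since t(5) = t(2) = 5, the sequence is eventually periodic: after a pre-period of length 2 it cycles with period 3.
For k ≥ 2, t(k) depends only on (k - 2) mod 3. (1176 - 2) mod 3 = 1, so t(1176) = t(3) = 21.

21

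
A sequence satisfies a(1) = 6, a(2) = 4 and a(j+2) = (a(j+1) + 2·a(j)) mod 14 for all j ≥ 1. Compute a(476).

4

We have a(1) = 6, a(2) = 4, a(3) = 2, a(4) = 10, a(5) = 0, a(6) = 6, a(7) = 6, a(8) = 4.
Since (a(7), a(8)) = (a(1), a(2)) = (6, 4) (two consecutive terms determine the rest), the sequence is periodic with period 6.
(476 - 1) mod 6 = 1, so a(476) = a(2) = 4.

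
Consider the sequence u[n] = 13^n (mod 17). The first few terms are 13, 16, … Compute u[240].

Listing terms: u[1] = 13, u[2] = 16, u[3] = 4, u[4] = 1, u[5] = 13.
The sequence repeats with period 4.
(240 - 1) mod 4 = 3, so u[240] = u[4] = 1.

1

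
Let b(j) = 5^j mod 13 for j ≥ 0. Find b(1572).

1

b(0) = 1, b(1) = 5, b(2) = 12, b(3) = 8, b(4) = 1.
The sequence repeats with period 4.
(1572 - 0) mod 4 = 0, so b(1572) = b(0) = 1.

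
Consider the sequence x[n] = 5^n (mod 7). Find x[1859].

3

x[0] = 1,  x[1] = 5,  x[2] = 4,  x[3] = 6,  x[4] = 2,  x[5] = 3,  x[6] = 1.
The sequence repeats with period 6.
So x[1859] = x[0 + ((1859-0) mod 6)] = x[5] = 3.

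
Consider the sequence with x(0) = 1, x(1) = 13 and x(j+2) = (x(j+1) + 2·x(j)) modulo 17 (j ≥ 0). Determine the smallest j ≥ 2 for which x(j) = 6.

6

Computing terms: x(0) = 1; x(1) = 13; x(2) = 15; x(3) = 7; x(4) = 3; x(5) = 0; x(6) = 6; x(7) = 6; x(8) = 1; x(9) = 13.
Since (x(8), x(9)) = (x(0), x(1)) = (1, 13) (two consecutive terms determine the rest), the sequence is periodic with period 8.
The value 6 first appears (with j ≥ 2) at x(6).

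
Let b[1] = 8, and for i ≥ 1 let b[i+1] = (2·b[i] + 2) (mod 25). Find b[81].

8

We have b[1] = 8; b[2] = 18; b[3] = 13; b[4] = 3; b[5] = 8.
The sequence repeats with period 4.
So b[81] = b[1 + ((81-1) mod 4)] = b[1] = 8.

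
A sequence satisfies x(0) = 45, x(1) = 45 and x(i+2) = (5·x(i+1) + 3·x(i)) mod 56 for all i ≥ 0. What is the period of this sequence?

x(0) = 45, x(1) = 45, x(2) = 24, x(3) = 31, x(4) = 3, x(5) = 52, x(6) = 45, x(7) = 45.
The sequence repeats with period 6.

6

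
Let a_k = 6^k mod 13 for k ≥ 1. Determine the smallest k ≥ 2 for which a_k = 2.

5

a_1 = 6; a_2 = 10; a_3 = 8; a_4 = 9; a_5 = 2; a_6 = 12; a_7 = 7; a_8 = 3; a_9 = 5; a_{10} = 4; a_{11} = 11; a_{12} = 1; a_{13} = 6.
The sequence repeats with period 12.
The value 2 first appears (with k ≥ 2) at a_5.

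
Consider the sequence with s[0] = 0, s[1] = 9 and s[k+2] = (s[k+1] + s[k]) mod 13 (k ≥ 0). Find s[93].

Listing terms: s[0] = 0; s[1] = 9; s[2] = 9; s[3] = 5; s[4] = 1; s[5] = 6; s[6] = 7; s[7] = 0; s[8] = 7; s[9] = 7; s[10] = 1; s[11] = 8; s[12] = 9; s[13] = 4; s[14] = 0; s[15] = 4; s[16] = 4; s[17] = 8; s[18] = 12; s[19] = 7; s[20] = 6; s[21] = 0; s[22] = 6; s[23] = 6; s[24] = 12; s[25] = 5; s[26] = 4; s[27] = 9; s[28] = 0; s[29] = 9.
The sequence repeats with period 28.
(93 - 0) mod 28 = 9, so s[93] = s[9] = 7.

7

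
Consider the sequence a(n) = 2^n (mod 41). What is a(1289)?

20

We have a(0) = 1; a(1) = 2; a(2) = 4; a(3) = 8; a(4) = 16; a(5) = 32; a(6) = 23; a(7) = 5; a(8) = 10; a(9) = 20; a(10) = 40; a(11) = 39; a(12) = 37; a(13) = 33; a(14) = 25; a(15) = 9; a(16) = 18; a(17) = 36; a(18) = 31; a(19) = 21; a(20) = 1.
The sequence repeats with period 20.
So a(1289) = a(0 + ((1289-0) mod 20)) = a(9) = 20.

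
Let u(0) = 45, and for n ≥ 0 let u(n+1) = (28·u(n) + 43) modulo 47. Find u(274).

Listing terms: u(0) = 45; u(1) = 34; u(2) = 8; u(3) = 32; u(4) = 46; u(5) = 15; u(6) = 40; u(7) = 35; u(8) = 36; u(9) = 17; u(10) = 2; u(11) = 5; u(12) = 42; u(13) = 44; u(14) = 6; u(15) = 23; u(16) = 29; u(17) = 9; u(18) = 13; u(19) = 31; u(20) = 18; u(21) = 30; u(22) = 37; u(23) = 45.
Since u(23) = u(0) = 45, the sequence is periodic with period 23.
(274 - 0) mod 23 = 21, so u(274) = u(21) = 30.

30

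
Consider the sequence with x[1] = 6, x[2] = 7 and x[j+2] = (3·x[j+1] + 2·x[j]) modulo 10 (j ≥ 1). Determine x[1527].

7

Listing terms: x[1] = 6; x[2] = 7; x[3] = 3; x[4] = 3; x[5] = 5; x[6] = 1; x[7] = 3; x[8] = 1; x[9] = 9; x[10] = 9; x[11] = 5; x[12] = 3; x[13] = 9; x[14] = 3; x[15] = 7; x[16] = 7; x[17] = 5; x[18] = 9; x[19] = 7; x[20] = 9; x[21] = 1; x[22] = 1; x[23] = 5; x[24] = 7; x[25] = 1; x[26] = 7; x[27] = 3.
Since (x[26], x[27]) = (x[2], x[3]) = (7, 3) (two consecutive terms determine the rest), the sequence is eventually periodic: after a pre-period of length 1 it cycles with period 24.
For j ≥ 2, x[j] depends only on (j - 2) mod 24. (1527 - 2) mod 24 = 13, so x[1527] = x[15] = 7.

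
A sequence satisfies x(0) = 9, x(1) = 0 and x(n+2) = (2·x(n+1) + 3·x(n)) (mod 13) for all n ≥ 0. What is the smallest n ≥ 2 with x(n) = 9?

We have x(0) = 9,  x(1) = 0,  x(2) = 1,  x(3) = 2,  x(4) = 7,  x(5) = 7,  x(6) = 9,  x(7) = 0.
Since (x(6), x(7)) = (x(0), x(1)) = (9, 0) (two consecutive terms determine the rest), the sequence is periodic with period 6.
The value 9 next appears (with n ≥ 2) at x(6).

6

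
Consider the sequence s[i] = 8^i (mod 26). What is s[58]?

12

Listing terms: s[1] = 8,  s[2] = 12,  s[3] = 18,  s[4] = 14,  s[5] = 8.
The sequence repeats with period 4.
So s[58] = s[1 + ((58-1) mod 4)] = s[2] = 12.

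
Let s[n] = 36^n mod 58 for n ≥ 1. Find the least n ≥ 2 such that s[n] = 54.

We have s[1] = 36; s[2] = 20; s[3] = 24; s[4] = 52; s[5] = 16; s[6] = 54; s[7] = 30; s[8] = 36.
The sequence repeats with period 7.
The value 54 first appears (with n ≥ 2) at s[6].

6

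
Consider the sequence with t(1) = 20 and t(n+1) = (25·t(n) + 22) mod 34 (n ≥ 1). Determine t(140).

14

We have t(1) = 20; t(2) = 12; t(3) = 16; t(4) = 14; t(5) = 32; t(6) = 6; t(7) = 2; t(8) = 4; t(9) = 20.
Since t(9) = t(1) = 20, the sequence is periodic with period 8.
(140 - 1) mod 8 = 3, so t(140) = t(4) = 14.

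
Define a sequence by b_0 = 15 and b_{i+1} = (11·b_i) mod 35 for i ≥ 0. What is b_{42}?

b_0 = 15,  b_1 = 25,  b_2 = 30,  b_3 = 15.
Since b_3 = b_0 = 15, the sequence is periodic with period 3.
So b_{42} = b_{0 + ((42-0) mod 3)} = b_0 = 15.

15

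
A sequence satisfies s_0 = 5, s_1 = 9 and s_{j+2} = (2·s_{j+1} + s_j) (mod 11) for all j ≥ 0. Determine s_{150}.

s_0 = 5,  s_1 = 9,  s_2 = 1,  s_3 = 0,  s_4 = 1,  s_5 = 2,  s_6 = 5,  s_7 = 1,  s_8 = 7,  s_9 = 4,  s_{10} = 4,  s_{11} = 1,  s_{12} = 6,  s_{13} = 2,  s_{14} = 10,  s_{15} = 0,  s_{16} = 10,  s_{17} = 9,  s_{18} = 6,  s_{19} = 10,  s_{20} = 4,  s_{21} = 7,  s_{22} = 7,  s_{23} = 10,  s_{24} = 5,  s_{25} = 9.
The sequence repeats with period 24.
(150 - 0) mod 24 = 6, so s_{150} = s_6 = 5.

5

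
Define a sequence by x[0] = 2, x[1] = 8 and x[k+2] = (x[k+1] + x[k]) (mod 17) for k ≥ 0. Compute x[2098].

15

We have x[0] = 2,  x[1] = 8,  x[2] = 10,  x[3] = 1,  x[4] = 11,  x[5] = 12,  x[6] = 6,  x[7] = 1,  x[8] = 7,  x[9] = 8,  x[10] = 15,  x[11] = 6,  x[12] = 4,  x[13] = 10,  x[14] = 14,  x[15] = 7,  x[16] = 4,  x[17] = 11,  x[18] = 15,  x[19] = 9,  x[20] = 7,  x[21] = 16,  x[22] = 6,  x[23] = 5,  x[24] = 11,  x[25] = 16,  x[26] = 10,  x[27] = 9,  x[28] = 2,  x[29] = 11,  x[30] = 13,  x[31] = 7,  x[32] = 3,  x[33] = 10,  x[34] = 13,  x[35] = 6,  x[36] = 2,  x[37] = 8.
Since (x[36], x[37]) = (x[0], x[1]) = (2, 8) (two consecutive terms determine the rest), the sequence is periodic with period 36.
So x[2098] = x[0 + ((2098-0) mod 36)] = x[10] = 15.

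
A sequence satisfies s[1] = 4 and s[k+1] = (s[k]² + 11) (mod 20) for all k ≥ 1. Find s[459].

Computing terms: s[1] = 4, s[2] = 7, s[3] = 0, s[4] = 11, s[5] = 12, s[6] = 15, s[7] = 16, s[8] = 7.
Since s[8] = s[2] = 7, the sequence is eventually periodic: after a pre-period of length 1 it cycles with period 6.
For k ≥ 2, s[k] depends only on (k - 2) mod 6. (459 - 2) mod 6 = 1, so s[459] = s[3] = 0.

0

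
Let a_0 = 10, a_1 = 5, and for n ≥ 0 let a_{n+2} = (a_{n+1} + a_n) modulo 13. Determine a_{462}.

We have a_0 = 10,  a_1 = 5,  a_2 = 2,  a_3 = 7,  a_4 = 9,  a_5 = 3,  a_6 = 12,  a_7 = 2,  a_8 = 1,  a_9 = 3,  a_{10} = 4,  a_{11} = 7,  a_{12} = 11,  a_{13} = 5,  a_{14} = 3,  a_{15} = 8,  a_{16} = 11,  a_{17} = 6,  a_{18} = 4,  a_{19} = 10,  a_{20} = 1,  a_{21} = 11,  a_{22} = 12,  a_{23} = 10,  a_{24} = 9,  a_{25} = 6,  a_{26} = 2,  a_{27} = 8,  a_{28} = 10,  a_{29} = 5.
The sequence repeats with period 28.
(462 - 0) mod 28 = 14, so a_{462} = a_{14} = 3.

3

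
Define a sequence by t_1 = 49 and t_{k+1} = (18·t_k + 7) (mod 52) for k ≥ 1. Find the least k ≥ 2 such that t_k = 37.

We have t_1 = 49,  t_2 = 5,  t_3 = 45,  t_4 = 37,  t_5 = 49.
Since t_5 = t_1 = 49, the sequence is periodic with period 4.
The value 37 first appears (with k ≥ 2) at t_4.

4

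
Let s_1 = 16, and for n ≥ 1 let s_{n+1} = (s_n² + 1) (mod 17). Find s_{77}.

Computing terms: s_1 = 16, s_2 = 2, s_3 = 5, s_4 = 9, s_5 = 14, s_6 = 10, s_7 = 16.
The sequence repeats with period 6.
(77 - 1) mod 6 = 4, so s_{77} = s_5 = 14.

14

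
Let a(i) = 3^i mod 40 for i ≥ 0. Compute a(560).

1

We have a(0) = 1,  a(1) = 3,  a(2) = 9,  a(3) = 27,  a(4) = 1.
The sequence repeats with period 4.
(560 - 0) mod 4 = 0, so a(560) = a(0) = 1.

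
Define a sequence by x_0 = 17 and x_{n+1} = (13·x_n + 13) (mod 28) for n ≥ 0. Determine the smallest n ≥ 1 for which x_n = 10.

1

We have x_0 = 17,  x_1 = 10,  x_2 = 3,  x_3 = 24,  x_4 = 17.
The sequence repeats with period 4.
The value 10 first appears (with n ≥ 1) at x_1.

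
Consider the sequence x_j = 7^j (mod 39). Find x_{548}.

16

Listing terms: x_0 = 1; x_1 = 7; x_2 = 10; x_3 = 31; x_4 = 22; x_5 = 37; x_6 = 25; x_7 = 19; x_8 = 16; x_9 = 34; x_{10} = 4; x_{11} = 28; x_{12} = 1.
Since x_{12} = x_0 = 1, the sequence is periodic with period 12.
(548 - 0) mod 12 = 8, so x_{548} = x_8 = 16.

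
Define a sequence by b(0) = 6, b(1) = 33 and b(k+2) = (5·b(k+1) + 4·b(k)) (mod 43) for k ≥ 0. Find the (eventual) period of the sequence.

14

b(0) = 6, b(1) = 33, b(2) = 17, b(3) = 2, b(4) = 35, b(5) = 11, b(6) = 23, b(7) = 30, b(8) = 27, b(9) = 40, b(10) = 7, b(11) = 23, b(12) = 14, b(13) = 33, b(14) = 6, b(15) = 33.
Since (b(14), b(15)) = (b(0), b(1)) = (6, 33) (two consecutive terms determine the rest), the sequence is periodic with period 14.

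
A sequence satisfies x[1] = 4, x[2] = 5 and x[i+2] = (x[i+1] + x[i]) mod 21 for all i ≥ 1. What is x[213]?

2

Listing terms: x[1] = 4; x[2] = 5; x[3] = 9; x[4] = 14; x[5] = 2; x[6] = 16; x[7] = 18; x[8] = 13; x[9] = 10; x[10] = 2; x[11] = 12; x[12] = 14; x[13] = 5; x[14] = 19; x[15] = 3; x[16] = 1; x[17] = 4; x[18] = 5.
Since (x[17], x[18]) = (x[1], x[2]) = (4, 5) (two consecutive terms determine the rest), the sequence is periodic with period 16.
So x[213] = x[1 + ((213-1) mod 16)] = x[5] = 2.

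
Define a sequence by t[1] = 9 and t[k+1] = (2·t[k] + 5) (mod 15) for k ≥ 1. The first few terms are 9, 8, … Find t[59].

Listing terms: t[1] = 9; t[2] = 8; t[3] = 6; t[4] = 2; t[5] = 9.
The sequence repeats with period 4.
So t[59] = t[1 + ((59-1) mod 4)] = t[3] = 6.

6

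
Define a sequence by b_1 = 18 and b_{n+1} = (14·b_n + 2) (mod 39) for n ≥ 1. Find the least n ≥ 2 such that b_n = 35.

16

We have b_1 = 18; b_2 = 20; b_3 = 9; b_4 = 11; b_5 = 0; b_6 = 2; b_7 = 30; b_8 = 32; b_9 = 21; b_{10} = 23; b_{11} = 12; b_{12} = 14; b_{13} = 3; b_{14} = 5; b_{15} = 33; b_{16} = 35; b_{17} = 24; b_{18} = 26; b_{19} = 15; b_{20} = 17; b_{21} = 6; b_{22} = 8; b_{23} = 36; b_{24} = 38; b_{25} = 27; b_{26} = 29; b_{27} = 18.
The sequence repeats with period 26.
The value 35 first appears (with n ≥ 2) at b_{16}.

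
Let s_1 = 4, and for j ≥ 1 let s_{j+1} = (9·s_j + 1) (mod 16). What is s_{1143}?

Listing terms: s_1 = 4,  s_2 = 5,  s_3 = 14,  s_4 = 15,  s_5 = 8,  s_6 = 9,  s_7 = 2,  s_8 = 3,  s_9 = 12,  s_{10} = 13,  s_{11} = 6,  s_{12} = 7,  s_{13} = 0,  s_{14} = 1,  s_{15} = 10,  s_{16} = 11,  s_{17} = 4.
The sequence repeats with period 16.
(1143 - 1) mod 16 = 6, so s_{1143} = s_7 = 2.

2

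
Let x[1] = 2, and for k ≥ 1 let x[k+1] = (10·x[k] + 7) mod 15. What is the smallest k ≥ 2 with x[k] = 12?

x[1] = 2; x[2] = 12; x[3] = 7; x[4] = 2.
Since x[4] = x[1] = 2, the sequence is periodic with period 3.
The value 12 first appears (with k ≥ 2) at x[2].

2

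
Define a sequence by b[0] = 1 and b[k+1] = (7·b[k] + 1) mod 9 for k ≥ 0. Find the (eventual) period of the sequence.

Listing terms: b[0] = 1; b[1] = 8; b[2] = 3; b[3] = 4; b[4] = 2; b[5] = 6; b[6] = 7; b[7] = 5; b[8] = 0; b[9] = 1.
The sequence repeats with period 9.

9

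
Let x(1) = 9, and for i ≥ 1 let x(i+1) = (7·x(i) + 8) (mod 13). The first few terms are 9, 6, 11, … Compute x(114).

x(1) = 9,  x(2) = 6,  x(3) = 11,  x(4) = 7,  x(5) = 5,  x(6) = 4,  x(7) = 10,  x(8) = 0,  x(9) = 8,  x(10) = 12,  x(11) = 1,  x(12) = 2,  x(13) = 9.
The sequence repeats with period 12.
So x(114) = x(1 + ((114-1) mod 12)) = x(6) = 4.

4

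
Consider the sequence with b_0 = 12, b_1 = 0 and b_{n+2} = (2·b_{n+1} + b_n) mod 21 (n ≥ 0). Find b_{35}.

We have b_0 = 12,  b_1 = 0,  b_2 = 12,  b_3 = 3,  b_4 = 18,  b_5 = 18,  b_6 = 12,  b_7 = 0.
Since (b_6, b_7) = (b_0, b_1) = (12, 0) (two consecutive terms determine the rest), the sequence is periodic with period 6.
(35 - 0) mod 6 = 5, so b_{35} = b_5 = 18.

18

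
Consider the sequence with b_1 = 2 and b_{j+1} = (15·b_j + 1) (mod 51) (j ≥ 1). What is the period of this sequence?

8

Computing terms: b_1 = 2; b_2 = 31; b_3 = 7; b_4 = 4; b_5 = 10; b_6 = 49; b_7 = 22; b_8 = 25; b_9 = 19; b_{10} = 31.
Since b_{10} = b_2 = 31, the sequence is eventually periodic: after a pre-period of length 1 it cycles with period 8.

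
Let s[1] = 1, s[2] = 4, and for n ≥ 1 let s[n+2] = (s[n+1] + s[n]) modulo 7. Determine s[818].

We have s[1] = 1,  s[2] = 4,  s[3] = 5,  s[4] = 2,  s[5] = 0,  s[6] = 2,  s[7] = 2,  s[8] = 4,  s[9] = 6,  s[10] = 3,  s[11] = 2,  s[12] = 5,  s[13] = 0,  s[14] = 5,  s[15] = 5,  s[16] = 3,  s[17] = 1,  s[18] = 4.
Since (s[17], s[18]) = (s[1], s[2]) = (1, 4) (two consecutive terms determine the rest), the sequence is periodic with period 16.
So s[818] = s[1 + ((818-1) mod 16)] = s[2] = 4.

4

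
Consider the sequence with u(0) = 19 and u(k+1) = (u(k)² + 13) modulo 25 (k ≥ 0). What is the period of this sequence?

4

Computing terms: u(0) = 19; u(1) = 24; u(2) = 14; u(3) = 9; u(4) = 19.
The sequence repeats with period 4.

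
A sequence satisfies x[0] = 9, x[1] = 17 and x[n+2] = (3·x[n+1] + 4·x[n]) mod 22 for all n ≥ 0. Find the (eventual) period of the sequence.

10

We have x[0] = 9; x[1] = 17; x[2] = 21; x[3] = 21; x[4] = 15; x[5] = 19; x[6] = 7; x[7] = 9; x[8] = 11; x[9] = 3; x[10] = 9; x[11] = 17.
Since (x[10], x[11]) = (x[0], x[1]) = (9, 17) (two consecutive terms determine the rest), the sequence is periodic with period 10.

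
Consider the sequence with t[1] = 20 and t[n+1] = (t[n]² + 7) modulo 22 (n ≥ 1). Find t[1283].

Computing terms: t[1] = 20; t[2] = 11; t[3] = 18; t[4] = 1; t[5] = 8; t[6] = 5; t[7] = 10; t[8] = 19; t[9] = 16; t[10] = 21; t[11] = 8.
Since t[11] = t[5] = 8, the sequence is eventually periodic: after a pre-period of length 4 it cycles with period 6.
For n ≥ 5, t[n] depends only on (n - 5) mod 6. (1283 - 5) mod 6 = 0, so t[1283] = t[5] = 8.

8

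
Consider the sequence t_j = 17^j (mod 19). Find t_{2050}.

5

t_0 = 1; t_1 = 17; t_2 = 4; t_3 = 11; t_4 = 16; t_5 = 6; t_6 = 7; t_7 = 5; t_8 = 9; t_9 = 1.
Since t_9 = t_0 = 1, the sequence is periodic with period 9.
So t_{2050} = t_{0 + ((2050-0) mod 9)} = t_7 = 5.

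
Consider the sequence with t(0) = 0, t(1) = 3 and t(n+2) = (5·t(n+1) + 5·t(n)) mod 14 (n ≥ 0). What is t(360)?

t(0) = 0, t(1) = 3, t(2) = 1, t(3) = 6, t(4) = 7, t(5) = 9, t(6) = 10, t(7) = 11, t(8) = 7, t(9) = 6, t(10) = 9, t(11) = 5, t(12) = 0, t(13) = 11, t(14) = 13, t(15) = 8, t(16) = 7, t(17) = 5, t(18) = 4, t(19) = 3, t(20) = 7, t(21) = 8, t(22) = 5, t(23) = 9, t(24) = 0, t(25) = 3.
The sequence repeats with period 24.
So t(360) = t(0 + ((360-0) mod 24)) = t(0) = 0.

0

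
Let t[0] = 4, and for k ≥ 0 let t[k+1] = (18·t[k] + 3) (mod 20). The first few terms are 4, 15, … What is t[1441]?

5

Listing terms: t[0] = 4; t[1] = 15; t[2] = 13; t[3] = 17; t[4] = 9; t[5] = 5; t[6] = 13.
Since t[6] = t[2] = 13, the sequence is eventually periodic: after a pre-period of length 2 it cycles with period 4.
For k ≥ 2, t[k] depends only on (k - 2) mod 4. (1441 - 2) mod 4 = 3, so t[1441] = t[5] = 5.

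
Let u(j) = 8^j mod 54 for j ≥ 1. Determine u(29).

44

u(1) = 8,  u(2) = 10,  u(3) = 26,  u(4) = 46,  u(5) = 44,  u(6) = 28,  u(7) = 8.
The sequence repeats with period 6.
So u(29) = u(1 + ((29-1) mod 6)) = u(5) = 44.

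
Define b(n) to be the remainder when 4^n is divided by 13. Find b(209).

Listing terms: b(0) = 1,  b(1) = 4,  b(2) = 3,  b(3) = 12,  b(4) = 9,  b(5) = 10,  b(6) = 1.
The sequence repeats with period 6.
So b(209) = b(0 + ((209-0) mod 6)) = b(5) = 10.

10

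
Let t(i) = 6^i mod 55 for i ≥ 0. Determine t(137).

41

Listing terms: t(0) = 1,  t(1) = 6,  t(2) = 36,  t(3) = 51,  t(4) = 31,  t(5) = 21,  t(6) = 16,  t(7) = 41,  t(8) = 26,  t(9) = 46,  t(10) = 1.
Since t(10) = t(0) = 1, the sequence is periodic with period 10.
(137 - 0) mod 10 = 7, so t(137) = t(7) = 41.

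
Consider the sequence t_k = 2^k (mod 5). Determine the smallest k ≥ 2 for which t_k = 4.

2

We have t_1 = 2; t_2 = 4; t_3 = 3; t_4 = 1; t_5 = 2.
Since t_5 = t_1 = 2, the sequence is periodic with period 4.
The value 4 first appears (with k ≥ 2) at t_2.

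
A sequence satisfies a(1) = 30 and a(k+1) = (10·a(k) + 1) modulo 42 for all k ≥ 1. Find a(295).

9

We have a(1) = 30, a(2) = 7, a(3) = 29, a(4) = 39, a(5) = 13, a(6) = 5, a(7) = 9, a(8) = 7.
Since a(8) = a(2) = 7, the sequence is eventually periodic: after a pre-period of length 1 it cycles with period 6.
For k ≥ 2, a(k) depends only on (k - 2) mod 6. (295 - 2) mod 6 = 5, so a(295) = a(7) = 9.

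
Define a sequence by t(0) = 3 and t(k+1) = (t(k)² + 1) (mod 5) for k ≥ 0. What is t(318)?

2

We have t(0) = 3; t(1) = 0; t(2) = 1; t(3) = 2; t(4) = 0.
Since t(4) = t(1) = 0, the sequence is eventually periodic: after a pre-period of length 1 it cycles with period 3.
For k ≥ 1, t(k) depends only on (k - 1) mod 3. (318 - 1) mod 3 = 2, so t(318) = t(3) = 2.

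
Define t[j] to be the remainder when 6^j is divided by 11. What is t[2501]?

6

Listing terms: t[0] = 1, t[1] = 6, t[2] = 3, t[3] = 7, t[4] = 9, t[5] = 10, t[6] = 5, t[7] = 8, t[8] = 4, t[9] = 2, t[10] = 1.
Since t[10] = t[0] = 1, the sequence is periodic with period 10.
(2501 - 0) mod 10 = 1, so t[2501] = t[1] = 6.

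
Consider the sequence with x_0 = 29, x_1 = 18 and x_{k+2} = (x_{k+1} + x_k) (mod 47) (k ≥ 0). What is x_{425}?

Listing terms: x_0 = 29; x_1 = 18; x_2 = 0; x_3 = 18; x_4 = 18; x_5 = 36; x_6 = 7; x_7 = 43; x_8 = 3; x_9 = 46; x_{10} = 2; x_{11} = 1; x_{12} = 3; x_{13} = 4; x_{14} = 7; x_{15} = 11; x_{16} = 18; x_{17} = 29; x_{18} = 0; x_{19} = 29; x_{20} = 29; x_{21} = 11; x_{22} = 40; x_{23} = 4; x_{24} = 44; x_{25} = 1; x_{26} = 45; x_{27} = 46; x_{28} = 44; x_{29} = 43; x_{30} = 40; x_{31} = 36; x_{32} = 29; x_{33} = 18.
The sequence repeats with period 32.
(425 - 0) mod 32 = 9, so x_{425} = x_9 = 46.

46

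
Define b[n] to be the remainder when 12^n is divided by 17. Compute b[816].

We have b[1] = 12,  b[2] = 8,  b[3] = 11,  b[4] = 13,  b[5] = 3,  b[6] = 2,  b[7] = 7,  b[8] = 16,  b[9] = 5,  b[10] = 9,  b[11] = 6,  b[12] = 4,  b[13] = 14,  b[14] = 15,  b[15] = 10,  b[16] = 1,  b[17] = 12.
Since b[17] = b[1] = 12, the sequence is periodic with period 16.
So b[816] = b[1 + ((816-1) mod 16)] = b[16] = 1.

1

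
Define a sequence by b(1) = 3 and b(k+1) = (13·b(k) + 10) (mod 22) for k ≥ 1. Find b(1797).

We have b(1) = 3; b(2) = 5; b(3) = 9; b(4) = 17; b(5) = 11; b(6) = 21; b(7) = 19; b(8) = 15; b(9) = 7; b(10) = 13; b(11) = 3.
The sequence repeats with period 10.
So b(1797) = b(1 + ((1797-1) mod 10)) = b(7) = 19.

19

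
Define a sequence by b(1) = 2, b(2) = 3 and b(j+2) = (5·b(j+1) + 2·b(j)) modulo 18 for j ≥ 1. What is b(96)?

1

We have b(1) = 2; b(2) = 3; b(3) = 1; b(4) = 11; b(5) = 3; b(6) = 1.
Since (b(5), b(6)) = (b(2), b(3)) = (3, 1) (two consecutive terms determine the rest), the sequence is eventually periodic: after a pre-period of length 1 it cycles with period 3.
For j ≥ 2, b(j) depends only on (j - 2) mod 3. (96 - 2) mod 3 = 1, so b(96) = b(3) = 1.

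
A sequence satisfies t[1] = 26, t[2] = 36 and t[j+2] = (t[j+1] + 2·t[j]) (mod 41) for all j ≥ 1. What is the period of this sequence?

Computing terms: t[1] = 26; t[2] = 36; t[3] = 6; t[4] = 37; t[5] = 8; t[6] = 0; t[7] = 16; t[8] = 16; t[9] = 7; t[10] = 39; t[11] = 12; t[12] = 8; t[13] = 32; t[14] = 7; t[15] = 30; t[16] = 3; t[17] = 22; t[18] = 28; t[19] = 31; t[20] = 5; t[21] = 26; t[22] = 36.
The sequence repeats with period 20.

20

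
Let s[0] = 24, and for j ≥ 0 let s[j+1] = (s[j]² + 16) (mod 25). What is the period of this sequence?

3

Computing terms: s[0] = 24, s[1] = 17, s[2] = 5, s[3] = 16, s[4] = 22, s[5] = 0, s[6] = 16.
Since s[6] = s[3] = 16, the sequence is eventually periodic: after a pre-period of length 3 it cycles with period 3.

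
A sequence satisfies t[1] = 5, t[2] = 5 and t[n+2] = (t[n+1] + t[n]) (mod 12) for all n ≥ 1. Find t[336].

0

t[1] = 5,  t[2] = 5,  t[3] = 10,  t[4] = 3,  t[5] = 1,  t[6] = 4,  t[7] = 5,  t[8] = 9,  t[9] = 2,  t[10] = 11,  t[11] = 1,  t[12] = 0,  t[13] = 1,  t[14] = 1,  t[15] = 2,  t[16] = 3,  t[17] = 5,  t[18] = 8,  t[19] = 1,  t[20] = 9,  t[21] = 10,  t[22] = 7,  t[23] = 5,  t[24] = 0,  t[25] = 5,  t[26] = 5.
Since (t[25], t[26]) = (t[1], t[2]) = (5, 5) (two consecutive terms determine the rest), the sequence is periodic with period 24.
(336 - 1) mod 24 = 23, so t[336] = t[24] = 0.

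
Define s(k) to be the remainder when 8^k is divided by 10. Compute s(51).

2

Computing terms: s(1) = 8; s(2) = 4; s(3) = 2; s(4) = 6; s(5) = 8.
The sequence repeats with period 4.
(51 - 1) mod 4 = 2, so s(51) = s(3) = 2.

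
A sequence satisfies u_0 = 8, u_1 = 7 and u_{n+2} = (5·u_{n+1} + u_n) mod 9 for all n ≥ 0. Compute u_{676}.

1

We have u_0 = 8,  u_1 = 7,  u_2 = 7,  u_3 = 6,  u_4 = 1,  u_5 = 2,  u_6 = 2,  u_7 = 3,  u_8 = 8,  u_9 = 7.
Since (u_8, u_9) = (u_0, u_1) = (8, 7) (two consecutive terms determine the rest), the sequence is periodic with period 8.
So u_{676} = u_{0 + ((676-0) mod 8)} = u_4 = 1.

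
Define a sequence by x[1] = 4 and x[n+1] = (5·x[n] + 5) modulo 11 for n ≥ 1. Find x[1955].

Listing terms: x[1] = 4; x[2] = 3; x[3] = 9; x[4] = 6; x[5] = 2; x[6] = 4.
The sequence repeats with period 5.
(1955 - 1) mod 5 = 4, so x[1955] = x[5] = 2.

2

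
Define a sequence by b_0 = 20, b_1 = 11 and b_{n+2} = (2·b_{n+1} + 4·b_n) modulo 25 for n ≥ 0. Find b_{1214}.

Computing terms: b_0 = 20; b_1 = 11; b_2 = 2; b_3 = 23; b_4 = 4; b_5 = 0; b_6 = 16; b_7 = 7; b_8 = 3; b_9 = 9; b_{10} = 5; b_{11} = 21; b_{12} = 12; b_{13} = 8; b_{14} = 14; b_{15} = 10; b_{16} = 1; b_{17} = 17; b_{18} = 13; b_{19} = 19; b_{20} = 15; b_{21} = 6; b_{22} = 22; b_{23} = 18; b_{24} = 24; b_{25} = 20; b_{26} = 11.
Since (b_{25}, b_{26}) = (b_0, b_1) = (20, 11) (two consecutive terms determine the rest), the sequence is periodic with period 25.
So b_{1214} = b_{0 + ((1214-0) mod 25)} = b_{14} = 14.

14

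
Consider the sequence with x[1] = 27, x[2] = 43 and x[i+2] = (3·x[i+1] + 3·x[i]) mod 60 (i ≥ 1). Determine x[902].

Listing terms: x[1] = 27; x[2] = 43; x[3] = 30; x[4] = 39; x[5] = 27; x[6] = 18; x[7] = 15; x[8] = 39; x[9] = 42; x[10] = 3; x[11] = 15; x[12] = 54; x[13] = 27; x[14] = 3; x[15] = 30; x[16] = 39.
Since (x[15], x[16]) = (x[3], x[4]) = (30, 39) (two consecutive terms determine the rest), the sequence is eventually periodic: after a pre-period of length 2 it cycles with period 12.
For i ≥ 3, x[i] depends only on (i - 3) mod 12. (902 - 3) mod 12 = 11, so x[902] = x[14] = 3.

3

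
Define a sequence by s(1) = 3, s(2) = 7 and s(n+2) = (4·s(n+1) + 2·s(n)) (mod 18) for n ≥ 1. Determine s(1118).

16

Computing terms: s(1) = 3, s(2) = 7, s(3) = 16, s(4) = 6, s(5) = 2, s(6) = 2, s(7) = 12, s(8) = 16, s(9) = 16, s(10) = 6.
Since (s(9), s(10)) = (s(3), s(4)) = (16, 6) (two consecutive terms determine the rest), the sequence is eventually periodic: after a pre-period of length 2 it cycles with period 6.
For n ≥ 3, s(n) depends only on (n - 3) mod 6. (1118 - 3) mod 6 = 5, so s(1118) = s(8) = 16.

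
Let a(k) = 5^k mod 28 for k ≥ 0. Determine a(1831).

Listing terms: a(0) = 1; a(1) = 5; a(2) = 25; a(3) = 13; a(4) = 9; a(5) = 17; a(6) = 1.
The sequence repeats with period 6.
So a(1831) = a(0 + ((1831-0) mod 6)) = a(1) = 5.

5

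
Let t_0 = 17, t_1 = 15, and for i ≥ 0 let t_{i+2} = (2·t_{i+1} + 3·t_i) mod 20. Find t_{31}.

t_0 = 17,  t_1 = 15,  t_2 = 1,  t_3 = 7,  t_4 = 17,  t_5 = 15.
Since (t_4, t_5) = (t_0, t_1) = (17, 15) (two consecutive terms determine the rest), the sequence is periodic with period 4.
(31 - 0) mod 4 = 3, so t_{31} = t_3 = 7.

7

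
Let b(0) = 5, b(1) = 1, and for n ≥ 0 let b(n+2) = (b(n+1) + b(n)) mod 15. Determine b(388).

1

We have b(0) = 5,  b(1) = 1,  b(2) = 6,  b(3) = 7,  b(4) = 13,  b(5) = 5,  b(6) = 3,  b(7) = 8,  b(8) = 11,  b(9) = 4,  b(10) = 0,  b(11) = 4,  b(12) = 4,  b(13) = 8,  b(14) = 12,  b(15) = 5,  b(16) = 2,  b(17) = 7,  b(18) = 9,  b(19) = 1,  b(20) = 10,  b(21) = 11,  b(22) = 6,  b(23) = 2,  b(24) = 8,  b(25) = 10,  b(26) = 3,  b(27) = 13,  b(28) = 1,  b(29) = 14,  b(30) = 0,  b(31) = 14,  b(32) = 14,  b(33) = 13,  b(34) = 12,  b(35) = 10,  b(36) = 7,  b(37) = 2,  b(38) = 9,  b(39) = 11,  b(40) = 5,  b(41) = 1.
The sequence repeats with period 40.
(388 - 0) mod 40 = 28, so b(388) = b(28) = 1.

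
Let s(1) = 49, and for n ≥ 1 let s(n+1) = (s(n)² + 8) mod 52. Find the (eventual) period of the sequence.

3

Computing terms: s(1) = 49,  s(2) = 17,  s(3) = 37,  s(4) = 25,  s(5) = 9,  s(6) = 37.
Since s(6) = s(3) = 37, the sequence is eventually periodic: after a pre-period of length 2 it cycles with period 3.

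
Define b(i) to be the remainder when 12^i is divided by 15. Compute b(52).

b(0) = 1, b(1) = 12, b(2) = 9, b(3) = 3, b(4) = 6, b(5) = 12.
Since b(5) = b(1) = 12, the sequence is eventually periodic: after a pre-period of length 1 it cycles with period 4.
For i ≥ 1, b(i) depends only on (i - 1) mod 4. (52 - 1) mod 4 = 3, so b(52) = b(4) = 6.

6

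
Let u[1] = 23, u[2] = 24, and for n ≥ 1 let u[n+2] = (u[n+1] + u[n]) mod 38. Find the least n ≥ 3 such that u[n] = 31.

Listing terms: u[1] = 23; u[2] = 24; u[3] = 9; u[4] = 33; u[5] = 4; u[6] = 37; u[7] = 3; u[8] = 2; u[9] = 5; u[10] = 7; u[11] = 12; u[12] = 19; u[13] = 31; u[14] = 12; u[15] = 5; u[16] = 17; u[17] = 22; u[18] = 1; u[19] = 23; u[20] = 24.
The sequence repeats with period 18.
The value 31 first appears (with n ≥ 3) at u[13].

13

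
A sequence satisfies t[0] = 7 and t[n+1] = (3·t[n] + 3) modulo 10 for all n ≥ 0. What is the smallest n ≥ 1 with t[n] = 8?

3

Computing terms: t[0] = 7,  t[1] = 4,  t[2] = 5,  t[3] = 8,  t[4] = 7.
The sequence repeats with period 4.
The value 8 first appears (with n ≥ 1) at t[3].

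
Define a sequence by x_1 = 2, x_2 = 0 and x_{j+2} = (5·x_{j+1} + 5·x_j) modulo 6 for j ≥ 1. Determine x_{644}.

0

Computing terms: x_1 = 2; x_2 = 0; x_3 = 4; x_4 = 2; x_5 = 0.
The sequence repeats with period 3.
(644 - 1) mod 3 = 1, so x_{644} = x_2 = 0.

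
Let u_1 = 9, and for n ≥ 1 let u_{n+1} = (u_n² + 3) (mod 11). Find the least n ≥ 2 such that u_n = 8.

Computing terms: u_1 = 9,  u_2 = 7,  u_3 = 8,  u_4 = 1,  u_5 = 4,  u_6 = 8.
Since u_6 = u_3 = 8, the sequence is eventually periodic: after a pre-period of length 2 it cycles with period 3.
The value 8 first appears (with n ≥ 2) at u_3.

3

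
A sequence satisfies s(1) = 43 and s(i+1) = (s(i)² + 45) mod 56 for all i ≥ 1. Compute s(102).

54

Computing terms: s(1) = 43, s(2) = 46, s(3) = 33, s(4) = 14, s(5) = 17, s(6) = 54, s(7) = 49, s(8) = 38, s(9) = 33.
Since s(9) = s(3) = 33, the sequence is eventually periodic: after a pre-period of length 2 it cycles with period 6.
For i ≥ 3, s(i) depends only on (i - 3) mod 6. (102 - 3) mod 6 = 3, so s(102) = s(6) = 54.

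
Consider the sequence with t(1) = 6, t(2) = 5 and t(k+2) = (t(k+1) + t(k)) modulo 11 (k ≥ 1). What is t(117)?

t(1) = 6; t(2) = 5; t(3) = 0; t(4) = 5; t(5) = 5; t(6) = 10; t(7) = 4; t(8) = 3; t(9) = 7; t(10) = 10; t(11) = 6; t(12) = 5.
Since (t(11), t(12)) = (t(1), t(2)) = (6, 5) (two consecutive terms determine the rest), the sequence is periodic with period 10.
So t(117) = t(1 + ((117-1) mod 10)) = t(7) = 4.

4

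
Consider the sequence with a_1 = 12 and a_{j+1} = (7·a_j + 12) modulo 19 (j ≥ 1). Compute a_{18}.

a_1 = 12, a_2 = 1, a_3 = 0, a_4 = 12.
The sequence repeats with period 3.
(18 - 1) mod 3 = 2, so a_{18} = a_3 = 0.

0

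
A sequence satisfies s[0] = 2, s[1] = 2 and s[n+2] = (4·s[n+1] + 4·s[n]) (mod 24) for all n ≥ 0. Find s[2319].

0

Listing terms: s[0] = 2,  s[1] = 2,  s[2] = 16,  s[3] = 0,  s[4] = 16,  s[5] = 16,  s[6] = 8,  s[7] = 0,  s[8] = 8,  s[9] = 8,  s[10] = 16,  s[11] = 0.
Since (s[10], s[11]) = (s[2], s[3]) = (16, 0) (two consecutive terms determine the rest), the sequence is eventually periodic: after a pre-period of length 2 it cycles with period 8.
For n ≥ 2, s[n] depends only on (n - 2) mod 8. (2319 - 2) mod 8 = 5, so s[2319] = s[7] = 0.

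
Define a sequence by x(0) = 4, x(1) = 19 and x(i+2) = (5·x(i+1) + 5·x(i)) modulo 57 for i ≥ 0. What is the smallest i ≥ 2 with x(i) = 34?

7

Listing terms: x(0) = 4; x(1) = 19; x(2) = 1; x(3) = 43; x(4) = 49; x(5) = 4; x(6) = 37; x(7) = 34; x(8) = 13; x(9) = 7; x(10) = 43; x(11) = 22; x(12) = 40; x(13) = 25; x(14) = 40; x(15) = 40; x(16) = 1; x(17) = 34; x(18) = 4; x(19) = 19.
Since (x(18), x(19)) = (x(0), x(1)) = (4, 19) (two consecutive terms determine the rest), the sequence is periodic with period 18.
The value 34 first appears (with i ≥ 2) at x(7).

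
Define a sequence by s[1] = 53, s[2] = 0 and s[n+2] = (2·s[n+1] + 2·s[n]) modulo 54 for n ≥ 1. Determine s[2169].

46

Computing terms: s[1] = 53, s[2] = 0, s[3] = 52, s[4] = 50, s[5] = 42, s[6] = 22, s[7] = 20, s[8] = 30, s[9] = 46, s[10] = 44, s[11] = 18, s[12] = 16, s[13] = 14, s[14] = 6, s[15] = 40, s[16] = 38, s[17] = 48, s[18] = 10, s[19] = 8, s[20] = 36, s[21] = 34, s[22] = 32, s[23] = 24, s[24] = 4, s[25] = 2, s[26] = 12, s[27] = 28, s[28] = 26, s[29] = 0, s[30] = 52.
Since (s[29], s[30]) = (s[2], s[3]) = (0, 52) (two consecutive terms determine the rest), the sequence is eventually periodic: after a pre-period of length 1 it cycles with period 27.
For n ≥ 2, s[n] depends only on (n - 2) mod 27. (2169 - 2) mod 27 = 7, so s[2169] = s[9] = 46.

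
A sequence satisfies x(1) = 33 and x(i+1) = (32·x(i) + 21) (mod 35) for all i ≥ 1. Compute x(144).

31

We have x(1) = 33; x(2) = 27; x(3) = 10; x(4) = 26; x(5) = 13; x(6) = 17; x(7) = 5; x(8) = 6; x(9) = 3; x(10) = 12; x(11) = 20; x(12) = 31; x(13) = 33.
The sequence repeats with period 12.
So x(144) = x(1 + ((144-1) mod 12)) = x(12) = 31.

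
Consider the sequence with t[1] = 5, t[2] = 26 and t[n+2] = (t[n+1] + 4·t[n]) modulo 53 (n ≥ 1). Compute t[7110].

Listing terms: t[1] = 5,  t[2] = 26,  t[3] = 46,  t[4] = 44,  t[5] = 16,  t[6] = 33,  t[7] = 44,  t[8] = 17,  t[9] = 34,  t[10] = 49,  t[11] = 26,  t[12] = 10,  t[13] = 8,  t[14] = 48,  t[15] = 27,  t[16] = 7,  t[17] = 9,  t[18] = 37,  t[19] = 20,  t[20] = 9,  t[21] = 36,  t[22] = 19,  t[23] = 4,  t[24] = 27,  t[25] = 43,  t[26] = 45,  t[27] = 5,  t[28] = 26.
Since (t[27], t[28]) = (t[1], t[2]) = (5, 26) (two consecutive terms determine the rest), the sequence is periodic with period 26.
(7110 - 1) mod 26 = 11, so t[7110] = t[12] = 10.

10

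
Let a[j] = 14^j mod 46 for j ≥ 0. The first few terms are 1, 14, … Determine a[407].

Listing terms: a[0] = 1, a[1] = 14, a[2] = 12, a[3] = 30, a[4] = 6, a[5] = 38, a[6] = 26, a[7] = 42, a[8] = 36, a[9] = 44, a[10] = 18, a[11] = 22, a[12] = 32, a[13] = 34, a[14] = 16, a[15] = 40, a[16] = 8, a[17] = 20, a[18] = 4, a[19] = 10, a[20] = 2, a[21] = 28, a[22] = 24, a[23] = 14.
Since a[23] = a[1] = 14, the sequence is eventually periodic: after a pre-period of length 1 it cycles with period 22.
For j ≥ 1, a[j] depends only on (j - 1) mod 22. (407 - 1) mod 22 = 10, so a[407] = a[11] = 22.

22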